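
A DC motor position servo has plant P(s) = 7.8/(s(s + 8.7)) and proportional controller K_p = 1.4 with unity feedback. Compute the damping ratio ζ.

1 + K_p·P(s) = 0 gives s² + 8.7s + 10.92 = 0.
So ω_n² = 10.92 ⇒ ω_n = 3.305 rad/s, and ζ = 8.7/(2ω_n) = 1.32.

ζ = 1.32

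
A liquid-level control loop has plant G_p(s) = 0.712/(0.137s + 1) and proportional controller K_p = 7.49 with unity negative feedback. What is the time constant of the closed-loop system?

Closed loop: T(s) = K_p·G_p/(1+K_p·G_p) = 5.333/(0.137s + 1 + 5.333), with pole at s = −(1 + 5.333)/0.137 = −46.23.
Closed-loop time constant τ = 1/46.23 = 0.0216 s.

τ = 0.0216 s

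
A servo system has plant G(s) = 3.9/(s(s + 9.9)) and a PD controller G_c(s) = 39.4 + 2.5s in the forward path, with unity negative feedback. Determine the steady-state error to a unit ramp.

0.0644

The loop has one pole at the origin (type 1). Velocity error constant K_v = lim_{s→0} s·G_c(s)G(s) = 39.4·3.9/9.9 = 15.52.
Steady-state error to a unit ramp: e_ss = 1/K_v = 0.0644.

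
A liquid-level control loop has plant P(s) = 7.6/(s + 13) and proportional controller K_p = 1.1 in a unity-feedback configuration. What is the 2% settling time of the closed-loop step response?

T_s ≈ 0.187 s

Closed-loop transfer function: T(s) = K_p·P(s)/(1 + K_p·P(s)) = 8.36/(s + 13 + 8.36) = 8.36/(s + 21.36).
Time constant τ = 1/21.36 = 0.04682 s, so the 2% settling time is about 4τ = 0.187 s.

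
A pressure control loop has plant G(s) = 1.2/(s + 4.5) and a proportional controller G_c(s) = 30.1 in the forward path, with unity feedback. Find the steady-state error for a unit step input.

The loop is type 0. Static position error constant K_pos = G_c(0)·G(0) = 30.1·0.2667 = 8.027.
Steady-state error to a unit step: e_ss = 1/(1+K_pos) = 1/9.027 = 0.111.

0.111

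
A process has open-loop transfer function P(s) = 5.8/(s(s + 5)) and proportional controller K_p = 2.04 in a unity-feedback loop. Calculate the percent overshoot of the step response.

From 1 + K_pP(s) = 0: s² + 5s + 11.83 = 0 ⇒ ω_n = 3.44, ζ = 0.7268.
%OS = 100·exp(−πζ/√(1−ζ²)) = 100·exp(−π·0.7268/√0.4718) = 3.6%.

3.6%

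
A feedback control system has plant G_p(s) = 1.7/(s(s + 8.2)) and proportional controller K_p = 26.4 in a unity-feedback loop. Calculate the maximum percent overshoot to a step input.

8.79%

From 1 + K_pG_p(s) = 0: s² + 8.2s + 44.88 = 0 ⇒ ω_n = 6.699, ζ = 0.612.
%OS = 100·exp(−πζ/√(1−ζ²)) = 100·exp(−π·0.612/√0.6254) = 8.79%.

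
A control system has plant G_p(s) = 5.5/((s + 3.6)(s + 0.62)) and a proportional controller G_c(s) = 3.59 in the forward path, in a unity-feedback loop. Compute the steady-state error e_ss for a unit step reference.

The loop is type 0. Static position error constant K_pos = G_c(0)·G_p(0) = 3.59·2.464 = 8.846.
Steady-state error to a unit step: e_ss = 1/(1+K_pos) = 1/9.846 = 0.102.

0.102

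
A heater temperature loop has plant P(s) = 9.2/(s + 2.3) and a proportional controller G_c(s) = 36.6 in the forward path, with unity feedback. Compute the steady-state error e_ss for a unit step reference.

The loop is type 0. Static position error constant K_pos = G_c(0)·P(0) = 36.6·4 = 146.4.
Steady-state error to a unit step: e_ss = 1/(1+K_pos) = 1/147.4 = 0.00678.

0.00678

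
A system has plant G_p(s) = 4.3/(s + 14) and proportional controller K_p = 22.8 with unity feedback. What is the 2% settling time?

Closed-loop transfer function: T(s) = K_p·G_p(s)/(1 + K_p·G_p(s)) = 98.04/(s + 14 + 98.04) = 98.04/(s + 112).
Time constant τ = 1/112 = 0.008925 s, so the 2% settling time is about 4τ = 0.0357 s.

T_s ≈ 0.0357 s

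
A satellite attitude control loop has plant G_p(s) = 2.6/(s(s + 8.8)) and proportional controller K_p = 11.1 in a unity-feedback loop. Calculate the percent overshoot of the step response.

Closed-loop characteristic equation: s² + 8.8s + 28.86 = 0, so ω_n = 5.372 rad/s and ζ = 8.8/(2·5.372) = 0.819.
%OS = 100·exp(−πζ/√(1−ζ²)) = 100·exp(−π·0.819/√0.3292) = 1.13%.

1.13%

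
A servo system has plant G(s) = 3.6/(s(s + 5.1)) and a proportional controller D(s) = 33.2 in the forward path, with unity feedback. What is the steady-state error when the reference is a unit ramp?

0.0427

The loop has one pole at the origin (type 1). Velocity error constant K_v = lim_{s→0} s·D(s)G(s) = 33.2·3.6/5.1 = 23.44.
Steady-state error to a unit ramp: e_ss = 1/K_v = 0.0427.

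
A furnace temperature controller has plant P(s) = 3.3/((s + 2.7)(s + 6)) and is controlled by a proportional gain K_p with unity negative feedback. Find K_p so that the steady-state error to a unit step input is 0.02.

Steady-state error for a unit step on this type-0 loop is 1/(1 + K_p·P(0)).
P(0) = 0.2037. Require 1/(1 + K_p·0.2037) = 0.02, so 1 + 0.2037·K_p = 50.
K_p = (50 − 1)/0.2037 = 241.

K_p = 241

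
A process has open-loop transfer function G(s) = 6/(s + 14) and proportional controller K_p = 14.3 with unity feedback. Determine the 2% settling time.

T_s ≈ 0.0401 s

Closed-loop transfer function: T(s) = K_p·G(s)/(1 + K_p·G(s)) = 85.8/(s + 14 + 85.8) = 85.8/(s + 99.8).
Time constant τ = 1/99.8 = 0.01002 s, so the 2% settling time is about 4τ = 0.0401 s.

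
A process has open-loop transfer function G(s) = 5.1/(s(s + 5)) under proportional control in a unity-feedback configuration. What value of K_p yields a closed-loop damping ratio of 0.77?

Closed-loop characteristic equation: s² + 5s + K_p·5.1 = 0.
So ω_n = √(5.1K_p) and 2ζω_n = 5, giving ζ = 5/(2√(5.1K_p)).
Setting ζ = 0.77: √(5.1K_p) = 5/(2·0.77) = 3.247, so K_p = 10.54/5.1 = 2.07.

K_p = 2.07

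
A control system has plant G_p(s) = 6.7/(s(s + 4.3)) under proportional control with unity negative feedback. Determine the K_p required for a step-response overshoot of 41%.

From %OS = 100·exp(−πζ/√(1−ζ²)) = 41%, ζ = −ln(0.41)/√(π²+ln²(0.41)) = 0.273.
Characteristic equation s² + 4.3s + 6.7K_p = 0 gives ζ = 4.3/(2√(6.7K_p)).
Setting ζ = 0.273: √(6.7K_p) = 4.3/(2·0.273) = 7.875, so K_p = 62.01/6.7 = 9.26.

K_p = 9.26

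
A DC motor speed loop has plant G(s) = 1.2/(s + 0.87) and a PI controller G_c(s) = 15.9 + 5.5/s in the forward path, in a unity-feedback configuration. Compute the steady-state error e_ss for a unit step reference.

0

The open loop G_c(s)G(s) has a pole at the origin (type 1), so the static position error constant is infinite and e_ss = 1/(1+∞) = 0.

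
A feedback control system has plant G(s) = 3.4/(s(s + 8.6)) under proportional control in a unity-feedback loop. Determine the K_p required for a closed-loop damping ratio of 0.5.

Closed-loop characteristic equation: s² + 8.6s + K_p·3.4 = 0.
So ω_n = √(3.4K_p) and 2ζω_n = 8.6, giving ζ = 8.6/(2√(3.4K_p)).
Setting ζ = 0.5: √(3.4K_p) = 8.6/(2·0.5) = 8.6, so K_p = 73.96/3.4 = 21.8.

K_p = 21.8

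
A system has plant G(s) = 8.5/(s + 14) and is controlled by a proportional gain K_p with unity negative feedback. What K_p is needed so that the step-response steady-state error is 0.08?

K_p = 18.9

The loop is type 0, so e_ss(step) = 1/(1 + K_pos) with K_pos = K_p·G(0).
G(0) = 0.6071. Require 1/(1 + K_p·0.6071) = 0.08, so 1 + 0.6071·K_p = 12.5.
K_p = (12.5 − 1)/0.6071 = 18.9.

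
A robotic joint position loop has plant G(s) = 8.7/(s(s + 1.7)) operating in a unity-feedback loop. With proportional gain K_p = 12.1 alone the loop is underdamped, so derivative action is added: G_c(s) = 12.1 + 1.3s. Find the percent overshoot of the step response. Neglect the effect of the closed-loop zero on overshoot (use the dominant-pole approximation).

Forward path: (12.1 + 1.3s)·8.7/(s(s+1.7)). The closed-loop characteristic equation is s² + (1.7 + 8.7·1.3)s + 8.7·12.1 = 0.
That is s² + 13.01s + 105.3 = 0, so ω_n = 10.26 rad/s and ζ = 13.01/(2·10.26) = 0.634.
%OS = 100·exp(−πζ/√(1−ζ²)) = 7.61%.

7.61%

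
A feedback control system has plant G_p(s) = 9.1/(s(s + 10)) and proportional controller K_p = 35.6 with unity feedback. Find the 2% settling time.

From 1 + K_pG_p(s) = 0: s² + 10s + 324 = 0 ⇒ ω_n = 18, ζ = 0.2778.
2% settling time T_s ≈ 4/(ζω_n) = 4/5 = 0.8 s.

T_s ≈ 0.8 s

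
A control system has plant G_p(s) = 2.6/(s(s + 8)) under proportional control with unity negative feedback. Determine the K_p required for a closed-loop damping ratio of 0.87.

Closed-loop characteristic equation: s² + 8s + K_p·2.6 = 0.
So ω_n = √(2.6K_p) and 2ζω_n = 8, giving ζ = 8/(2√(2.6K_p)).
Setting ζ = 0.87: √(2.6K_p) = 8/(2·0.87) = 4.598, so K_p = 21.14/2.6 = 8.13.

K_p = 8.13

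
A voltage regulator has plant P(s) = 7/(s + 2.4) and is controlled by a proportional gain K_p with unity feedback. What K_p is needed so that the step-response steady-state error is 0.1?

K_p = 3.09

For a type-0 loop with proportional control, e_ss = 1/(1 + K_p·P(0)).
P(0) = 2.917. Require 1/(1 + K_p·2.917) = 0.1, so 1 + 2.917·K_p = 10.
K_p = (10 − 1)/2.917 = 3.09.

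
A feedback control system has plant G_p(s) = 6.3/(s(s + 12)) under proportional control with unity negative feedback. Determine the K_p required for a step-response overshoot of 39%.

From %OS = 100·exp(−πζ/√(1−ζ²)) = 39%, ζ = −ln(0.39)/√(π²+ln²(0.39)) = 0.2871.
Characteristic equation s² + 12s + 6.3K_p = 0 gives ζ = 12/(2√(6.3K_p)).
Setting ζ = 0.2871: √(6.3K_p) = 12/(2·0.2871) = 20.9, so K_p = 436.7/6.3 = 69.3.

K_p = 69.3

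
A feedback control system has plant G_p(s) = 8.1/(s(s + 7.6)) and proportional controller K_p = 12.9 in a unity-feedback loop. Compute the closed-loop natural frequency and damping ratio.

ω_n = 10.2 rad/s, ζ = 0.372

The closed-loop denominator is s(s+7.6) + 12.9·8.1 = s² + 7.6s + 104.5.
Matching s² + 2ζω_n s + ω_n²: ω_n = √104.5 = 10.22 rad/s and 2ζω_n = 7.6, so ζ = 7.6/(2·10.22) = 0.372.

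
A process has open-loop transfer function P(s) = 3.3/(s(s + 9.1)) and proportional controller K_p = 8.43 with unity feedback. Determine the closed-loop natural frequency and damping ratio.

ω_n = 5.27 rad/s, ζ = 0.863

With unity feedback the closed-loop characteristic equation is s² + 9.1s + 8.43·3.3 = s² + 9.1s + 27.82 = 0.
Matching s² + 2ζω_n s + ω_n²: ω_n = √27.82 = 5.274 rad/s and 2ζω_n = 9.1, so ζ = 9.1/(2·5.274) = 0.863.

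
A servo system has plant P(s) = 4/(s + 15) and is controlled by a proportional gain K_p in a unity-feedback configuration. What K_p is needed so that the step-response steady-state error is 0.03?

For a type-0 loop with proportional control, e_ss = 1/(1 + K_p·P(0)).
P(0) = 0.2667. Require 1/(1 + K_p·0.2667) = 0.03, so 1 + 0.2667·K_p = 33.33.
K_p = (33.33 − 1)/0.2667 = 121.

K_p = 121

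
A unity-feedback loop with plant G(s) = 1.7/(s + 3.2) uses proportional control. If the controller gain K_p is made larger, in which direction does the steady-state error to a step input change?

decrease

The position error constant K_pos = K_p·G(0) grows with K_p, and e_ss = 1/(1+K_pos) falls.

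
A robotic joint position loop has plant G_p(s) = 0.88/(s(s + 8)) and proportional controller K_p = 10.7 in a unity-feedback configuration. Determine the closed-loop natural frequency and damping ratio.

ω_n = 3.07 rad/s, ζ = 1.3

1 + K_p·G_p(s) = 0 gives s² + 8s + 9.416 = 0.
Matching s² + 2ζω_n s + ω_n²: ω_n = √9.416 = 3.069 rad/s and 2ζω_n = 8, so ζ = 8/(2·3.069) = 1.3.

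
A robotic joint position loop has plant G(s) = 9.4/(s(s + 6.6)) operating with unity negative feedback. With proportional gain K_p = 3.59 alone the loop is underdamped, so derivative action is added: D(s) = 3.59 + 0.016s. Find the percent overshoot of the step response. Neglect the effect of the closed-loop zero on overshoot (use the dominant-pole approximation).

Forward path: (3.59 + 0.016s)·9.4/(s(s+6.6)). The closed-loop characteristic equation is s² + (6.6 + 9.4·0.016)s + 9.4·3.59 = 0.
That is s² + 6.75s + 33.75 = 0, so ω_n = 5.809 rad/s and ζ = 6.75/(2·5.809) = 0.581.
%OS = 100·exp(−πζ/√(1−ζ²)) = 10.6%.

10.6%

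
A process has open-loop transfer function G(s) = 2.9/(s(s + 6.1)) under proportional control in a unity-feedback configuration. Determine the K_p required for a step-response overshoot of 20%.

K_p = 15.4

From %OS = 100·exp(−πζ/√(1−ζ²)) = 20%, ζ = −ln(0.2)/√(π²+ln²(0.2)) = 0.4559.
Characteristic equation s² + 6.1s + 2.9K_p = 0 gives ζ = 6.1/(2√(2.9K_p)).
Setting ζ = 0.4559: √(2.9K_p) = 6.1/(2·0.4559) = 6.689, so K_p = 44.75/2.9 = 15.4.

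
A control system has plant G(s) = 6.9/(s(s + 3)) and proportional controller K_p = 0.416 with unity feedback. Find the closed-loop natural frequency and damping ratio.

ω_n = 1.69 rad/s, ζ = 0.885

With unity feedback the closed-loop characteristic equation is s² + 3s + 0.416·6.9 = s² + 3s + 2.87 = 0.
So ω_n² = 2.87 ⇒ ω_n = 1.694 rad/s, and ζ = 3/(2ω_n) = 0.885.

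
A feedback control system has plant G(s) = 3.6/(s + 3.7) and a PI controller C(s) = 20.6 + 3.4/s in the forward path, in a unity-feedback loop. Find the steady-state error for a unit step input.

The open loop C(s)G(s) has a pole at the origin (type 1), so the static position error constant is infinite and e_ss = 1/(1+∞) = 0.

0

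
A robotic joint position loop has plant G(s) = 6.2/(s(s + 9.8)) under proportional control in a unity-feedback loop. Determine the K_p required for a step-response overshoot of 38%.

From %OS = 100·exp(−πζ/√(1−ζ²)) = 38%, ζ = −ln(0.38)/√(π²+ln²(0.38)) = 0.2943.
Characteristic equation s² + 9.8s + 6.2K_p = 0 gives ζ = 9.8/(2√(6.2K_p)).
Setting ζ = 0.2943: √(6.2K_p) = 9.8/(2·0.2943) = 16.65, so K_p = 277.1/6.2 = 44.7.

K_p = 44.7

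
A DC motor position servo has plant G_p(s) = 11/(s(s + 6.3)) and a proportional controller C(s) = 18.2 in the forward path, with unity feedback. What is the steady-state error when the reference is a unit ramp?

The loop has one pole at the origin (type 1). Velocity error constant K_v = lim_{s→0} s·C(s)G_p(s) = 18.2·11/6.3 = 31.78.
Steady-state error to a unit ramp: e_ss = 1/K_v = 0.0315.

0.0315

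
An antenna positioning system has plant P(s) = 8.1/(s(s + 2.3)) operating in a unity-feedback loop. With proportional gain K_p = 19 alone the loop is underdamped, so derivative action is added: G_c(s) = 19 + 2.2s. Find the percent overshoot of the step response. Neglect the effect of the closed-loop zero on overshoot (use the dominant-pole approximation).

1.29%

Forward path: (19 + 2.2s)·8.1/(s(s+2.3)). The closed-loop characteristic equation is s² + (2.3 + 8.1·2.2)s + 8.1·19 = 0.
That is s² + 20.12s + 153.9 = 0, so ω_n = 12.41 rad/s and ζ = 20.12/(2·12.41) = 0.8109.
%OS = 100·exp(−πζ/√(1−ζ²)) = 1.29%.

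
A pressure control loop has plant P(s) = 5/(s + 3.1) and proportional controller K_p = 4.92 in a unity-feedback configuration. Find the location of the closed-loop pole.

s = -27.7

Closed-loop transfer function: T(s) = K_p·P(s)/(1 + K_p·P(s)) = 24.6/(s + 3.1 + 24.6) = 24.6/(s + 27.7).
The closed-loop pole is at s = −27.7.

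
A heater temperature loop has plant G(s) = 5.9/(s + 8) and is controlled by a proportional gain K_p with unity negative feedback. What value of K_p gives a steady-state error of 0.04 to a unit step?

K_p = 32.5

For a type-0 loop with proportional control, e_ss = 1/(1 + K_p·G(0)).
G(0) = 0.7375. Require 1/(1 + K_p·0.7375) = 0.04, so 1 + 0.7375·K_p = 25.
K_p = (25 − 1)/0.7375 = 32.5.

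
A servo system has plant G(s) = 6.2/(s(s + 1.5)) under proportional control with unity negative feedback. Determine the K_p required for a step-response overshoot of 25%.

K_p = 0.557

From %OS = 100·exp(−πζ/√(1−ζ²)) = 25%, ζ = −ln(0.25)/√(π²+ln²(0.25)) = 0.4037.
Characteristic equation s² + 1.5s + 6.2K_p = 0 gives ζ = 1.5/(2√(6.2K_p)).
Setting ζ = 0.4037: √(6.2K_p) = 1.5/(2·0.4037) = 1.858, so K_p = 3.451/6.2 = 0.557.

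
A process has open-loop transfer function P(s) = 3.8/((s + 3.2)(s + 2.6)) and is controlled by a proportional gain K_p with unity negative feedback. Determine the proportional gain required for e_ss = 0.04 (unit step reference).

For a type-0 loop with proportional control, e_ss = 1/(1 + K_p·P(0)).
P(0) = 0.4567. Require 1/(1 + K_p·0.4567) = 0.04, so 1 + 0.4567·K_p = 25.
K_p = (25 − 1)/0.4567 = 52.5.

K_p = 52.5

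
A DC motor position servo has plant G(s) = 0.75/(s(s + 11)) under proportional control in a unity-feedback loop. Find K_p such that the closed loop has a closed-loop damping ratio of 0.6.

K_p = 112

Closed-loop characteristic equation: s² + 11s + K_p·0.75 = 0.
So ω_n = √(0.75K_p) and 2ζω_n = 11, giving ζ = 11/(2√(0.75K_p)).
Setting ζ = 0.6: √(0.75K_p) = 11/(2·0.6) = 9.167, so K_p = 84.03/0.75 = 112.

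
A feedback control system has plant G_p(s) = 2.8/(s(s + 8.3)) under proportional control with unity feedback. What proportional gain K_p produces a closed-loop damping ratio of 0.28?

K_p = 78.5

Closed-loop characteristic equation: s² + 8.3s + K_p·2.8 = 0.
So ω_n = √(2.8K_p) and 2ζω_n = 8.3, giving ζ = 8.3/(2√(2.8K_p)).
Setting ζ = 0.28: √(2.8K_p) = 8.3/(2·0.28) = 14.82, so K_p = 219.7/2.8 = 78.5.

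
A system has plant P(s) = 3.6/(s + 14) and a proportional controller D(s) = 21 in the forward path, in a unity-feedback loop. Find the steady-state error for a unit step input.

0.156

The loop is type 0. Static position error constant K_pos = D(0)·P(0) = 21·0.2571 = 5.4.
Steady-state error to a unit step: e_ss = 1/(1+K_pos) = 1/6.4 = 0.156.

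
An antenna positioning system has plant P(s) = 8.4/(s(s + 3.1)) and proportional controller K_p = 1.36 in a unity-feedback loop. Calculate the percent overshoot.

19.8%

Closed-loop characteristic equation: s² + 3.1s + 11.42 = 0, so ω_n = 3.38 rad/s and ζ = 3.1/(2·3.38) = 0.4586.
%OS = 100·exp(−πζ/√(1−ζ²)) = 100·exp(−π·0.4586/√0.7897) = 19.8%.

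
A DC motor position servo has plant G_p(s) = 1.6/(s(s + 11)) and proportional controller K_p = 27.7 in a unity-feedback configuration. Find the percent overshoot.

From 1 + K_pG_p(s) = 0: s² + 11s + 44.32 = 0 ⇒ ω_n = 6.657, ζ = 0.8262.
%OS = 100·exp(−πζ/√(1−ζ²)) = 100·exp(−π·0.8262/√0.3175) = 0.999%.

0.999%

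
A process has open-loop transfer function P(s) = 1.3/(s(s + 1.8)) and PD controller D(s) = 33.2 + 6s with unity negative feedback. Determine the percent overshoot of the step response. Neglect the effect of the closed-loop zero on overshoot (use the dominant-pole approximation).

3.47%

Forward path: (33.2 + 6s)·1.3/(s(s+1.8)). The closed-loop characteristic equation is s² + (1.8 + 1.3·6)s + 1.3·33.2 = 0.
That is s² + 9.6s + 43.16 = 0, so ω_n = 6.57 rad/s and ζ = 9.6/(2·6.57) = 0.7306.
%OS = 100·exp(−πζ/√(1−ζ²)) = 3.47%.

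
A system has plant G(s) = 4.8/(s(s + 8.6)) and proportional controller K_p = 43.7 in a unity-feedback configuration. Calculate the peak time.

T_p = 0.227 s

Closed-loop characteristic equation: s² + 8.6s + 209.8 = 0, so ω_n = 14.48 rad/s and ζ = 8.6/(2·14.48) = 0.2969.
Damped frequency ω_d = ω_n√(1−ζ²) = 13.83 rad/s, so peak time T_p = π/ω_d = 0.227 s.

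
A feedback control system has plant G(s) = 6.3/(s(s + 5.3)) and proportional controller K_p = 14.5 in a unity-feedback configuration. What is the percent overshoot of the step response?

Closed-loop characteristic equation: s² + 5.3s + 91.35 = 0, so ω_n = 9.558 rad/s and ζ = 5.3/(2·9.558) = 0.2773.
%OS = 100·exp(−πζ/√(1−ζ²)) = 100·exp(−π·0.2773/√0.9231) = 40.4%.

40.4%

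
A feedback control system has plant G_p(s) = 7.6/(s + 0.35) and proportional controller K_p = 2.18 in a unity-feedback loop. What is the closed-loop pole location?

s = -16.92

Closed-loop transfer function: T(s) = K_p·G_p(s)/(1 + K_p·G_p(s)) = 16.57/(s + 0.35 + 16.57) = 16.57/(s + 16.92).
The closed-loop pole is at s = −16.92.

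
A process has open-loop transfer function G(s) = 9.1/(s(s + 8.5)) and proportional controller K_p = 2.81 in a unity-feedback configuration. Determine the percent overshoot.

From 1 + K_pG(s) = 0: s² + 8.5s + 25.57 = 0 ⇒ ω_n = 5.057, ζ = 0.8405.
%OS = 100·exp(−πζ/√(1−ζ²)) = 100·exp(−π·0.8405/√0.2936) = 0.765%.

0.765%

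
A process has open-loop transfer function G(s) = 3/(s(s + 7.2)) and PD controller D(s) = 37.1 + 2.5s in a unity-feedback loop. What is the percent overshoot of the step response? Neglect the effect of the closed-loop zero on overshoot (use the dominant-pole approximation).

Forward path: (37.1 + 2.5s)·3/(s(s+7.2)). The closed-loop characteristic equation is s² + (7.2 + 3·2.5)s + 3·37.1 = 0.
That is s² + 14.7s + 111.3 = 0, so ω_n = 10.55 rad/s and ζ = 14.7/(2·10.55) = 0.6967.
%OS = 100·exp(−πζ/√(1−ζ²)) = 4.73%.

4.73%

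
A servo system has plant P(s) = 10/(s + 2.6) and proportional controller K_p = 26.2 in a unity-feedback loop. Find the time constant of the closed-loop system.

τ = 0.00378 s

Closed-loop transfer function: T(s) = K_p·P(s)/(1 + K_p·P(s)) = 262/(s + 2.6 + 262) = 262/(s + 264.6).
Time constant τ = 1/264.6 = 0.00378 s.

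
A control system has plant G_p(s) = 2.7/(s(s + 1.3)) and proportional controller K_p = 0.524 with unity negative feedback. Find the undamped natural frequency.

ω_n = 1.19 rad/s

The closed-loop denominator is s(s+1.3) + 0.524·2.7 = s² + 1.3s + 1.415.
Matching s² + 2ζω_n s + ω_n²: ω_n = √1.415 = 1.189 rad/s and 2ζω_n = 1.3, so ζ = 1.3/(2·1.189) = 0.546.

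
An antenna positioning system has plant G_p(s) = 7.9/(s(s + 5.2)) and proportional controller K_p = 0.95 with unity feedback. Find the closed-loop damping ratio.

ζ = 0.949

1 + K_p·G_p(s) = 0 gives s² + 5.2s + 7.505 = 0.
So ω_n² = 7.505 ⇒ ω_n = 2.74 rad/s, and ζ = 5.2/(2ω_n) = 0.949.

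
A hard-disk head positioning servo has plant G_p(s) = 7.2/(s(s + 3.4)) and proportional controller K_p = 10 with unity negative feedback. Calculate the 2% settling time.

T_s ≈ 2.35 s

The closed-loop denominator s² + 3.4s + 72 gives ω_n = √72 = 8.485 and ζ = 3.4/(2ω_n) = 0.2003.
2% settling time T_s ≈ 4/(ζω_n) = 4/1.7 = 2.35 s.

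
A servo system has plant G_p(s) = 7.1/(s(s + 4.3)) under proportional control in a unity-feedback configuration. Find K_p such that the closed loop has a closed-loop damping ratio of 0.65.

K_p = 1.54

Closed-loop characteristic equation: s² + 4.3s + K_p·7.1 = 0.
So ω_n = √(7.1K_p) and 2ζω_n = 4.3, giving ζ = 4.3/(2√(7.1K_p)).
Setting ζ = 0.65: √(7.1K_p) = 4.3/(2·0.65) = 3.308, so K_p = 10.94/7.1 = 1.54.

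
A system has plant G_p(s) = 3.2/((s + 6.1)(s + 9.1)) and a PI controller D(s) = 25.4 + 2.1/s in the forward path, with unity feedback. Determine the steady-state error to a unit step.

The open loop D(s)G_p(s) has a pole at the origin (type 1), so the static position error constant is infinite and e_ss = 1/(1+∞) = 0.

0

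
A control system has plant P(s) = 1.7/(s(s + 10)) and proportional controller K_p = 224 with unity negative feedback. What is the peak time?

T_p = 0.167 s

From 1 + K_pP(s) = 0: s² + 10s + 380.8 = 0 ⇒ ω_n = 19.51, ζ = 0.2562.
Damped frequency ω_d = ω_n√(1−ζ²) = 18.86 rad/s, so peak time T_p = π/ω_d = 0.167 s.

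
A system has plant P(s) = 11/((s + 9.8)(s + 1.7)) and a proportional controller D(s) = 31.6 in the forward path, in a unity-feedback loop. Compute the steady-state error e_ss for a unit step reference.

The loop is type 0. Static position error constant K_pos = D(0)·P(0) = 31.6·0.6603 = 20.86.
Steady-state error to a unit step: e_ss = 1/(1+K_pos) = 1/21.86 = 0.0457.

0.0457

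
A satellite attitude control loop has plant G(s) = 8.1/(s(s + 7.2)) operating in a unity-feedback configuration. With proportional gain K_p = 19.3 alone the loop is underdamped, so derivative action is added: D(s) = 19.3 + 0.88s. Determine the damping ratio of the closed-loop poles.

Forward path: (19.3 + 0.88s)·8.1/(s(s+7.2)). The closed-loop characteristic equation is s² + (7.2 + 8.1·0.88)s + 8.1·19.3 = 0.
That is s² + 14.33s + 156.3 = 0, so ω_n = 12.5 rad/s and ζ = 14.33/(2·12.5) = 0.573.

ζ = 0.573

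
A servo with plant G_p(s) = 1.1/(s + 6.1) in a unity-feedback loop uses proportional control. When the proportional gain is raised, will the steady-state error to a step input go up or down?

The position error constant K_pos = K_p·G_p(0) grows with K_p, and e_ss = 1/(1+K_pos) falls.

decrease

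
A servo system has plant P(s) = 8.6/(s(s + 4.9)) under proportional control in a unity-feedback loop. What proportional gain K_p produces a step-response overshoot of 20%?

From %OS = 100·exp(−πζ/√(1−ζ²)) = 20%, ζ = −ln(0.2)/√(π²+ln²(0.2)) = 0.4559.
Characteristic equation s² + 4.9s + 8.6K_p = 0 gives ζ = 4.9/(2√(8.6K_p)).
Setting ζ = 0.4559: √(8.6K_p) = 4.9/(2·0.4559) = 5.373, so K_p = 28.87/8.6 = 3.36.

K_p = 3.36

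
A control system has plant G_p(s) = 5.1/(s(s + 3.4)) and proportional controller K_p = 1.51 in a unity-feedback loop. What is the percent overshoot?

The closed-loop denominator s² + 3.4s + 7.701 gives ω_n = √7.701 = 2.775 and ζ = 3.4/(2ω_n) = 0.6126.
%OS = 100·exp(−πζ/√(1−ζ²)) = 100·exp(−π·0.6126/√0.6247) = 8.76%.

8.76%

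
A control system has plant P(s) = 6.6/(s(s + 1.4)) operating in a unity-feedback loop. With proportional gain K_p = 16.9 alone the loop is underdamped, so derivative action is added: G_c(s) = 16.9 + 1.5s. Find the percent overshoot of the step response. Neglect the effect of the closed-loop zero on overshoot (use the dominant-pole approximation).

13.7%

Forward path: (16.9 + 1.5s)·6.6/(s(s+1.4)). The closed-loop characteristic equation is s² + (1.4 + 6.6·1.5)s + 6.6·16.9 = 0.
That is s² + 11.3s + 111.5 = 0, so ω_n = 10.56 rad/s and ζ = 11.3/(2·10.56) = 0.535.
%OS = 100·exp(−πζ/√(1−ζ²)) = 13.7%.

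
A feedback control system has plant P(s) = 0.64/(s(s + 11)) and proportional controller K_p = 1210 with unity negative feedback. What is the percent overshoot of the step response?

53.1%

Closed-loop characteristic equation: s² + 11s + 774.4 = 0, so ω_n = 27.83 rad/s and ζ = 11/(2·27.83) = 0.1976.
%OS = 100·exp(−πζ/√(1−ζ²)) = 100·exp(−π·0.1976/√0.9609) = 53.1%.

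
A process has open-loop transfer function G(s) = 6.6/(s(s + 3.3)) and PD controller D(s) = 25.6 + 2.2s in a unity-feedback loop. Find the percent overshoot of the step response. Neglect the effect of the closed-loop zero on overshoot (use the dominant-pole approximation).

Forward path: (25.6 + 2.2s)·6.6/(s(s+3.3)). The closed-loop characteristic equation is s² + (3.3 + 6.6·2.2)s + 6.6·25.6 = 0.
That is s² + 17.82s + 169 = 0, so ω_n = 13 rad/s and ζ = 17.82/(2·13) = 0.6855.
%OS = 100·exp(−πζ/√(1−ζ²)) = 5.19%.

5.19%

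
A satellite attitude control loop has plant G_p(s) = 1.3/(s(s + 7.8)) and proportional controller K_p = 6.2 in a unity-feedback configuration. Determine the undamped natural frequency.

ω_n = 2.84 rad/s

With unity feedback the closed-loop characteristic equation is s² + 7.8s + 6.2·1.3 = s² + 7.8s + 8.06 = 0.
So ω_n² = 8.06 ⇒ ω_n = 2.839 rad/s, and ζ = 7.8/(2ω_n) = 1.37.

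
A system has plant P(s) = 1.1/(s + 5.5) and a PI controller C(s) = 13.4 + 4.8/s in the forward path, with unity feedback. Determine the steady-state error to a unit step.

0

The open loop C(s)P(s) has a pole at the origin (type 1), so the static position error constant is infinite and e_ss = 1/(1+∞) = 0.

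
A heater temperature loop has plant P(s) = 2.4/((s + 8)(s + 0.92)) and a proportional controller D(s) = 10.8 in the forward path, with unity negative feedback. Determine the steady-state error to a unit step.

0.221

The loop is type 0. Static position error constant K_pos = D(0)·P(0) = 10.8·0.3261 = 3.522.
Steady-state error to a unit step: e_ss = 1/(1+K_pos) = 1/4.522 = 0.221.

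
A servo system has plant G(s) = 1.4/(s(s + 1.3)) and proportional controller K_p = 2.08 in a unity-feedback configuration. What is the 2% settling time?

The closed-loop denominator s² + 1.3s + 2.912 gives ω_n = √2.912 = 1.706 and ζ = 1.3/(2ω_n) = 0.3809.
2% settling time T_s ≈ 4/(ζω_n) = 4/0.65 = 6.15 s.

T_s ≈ 6.15 s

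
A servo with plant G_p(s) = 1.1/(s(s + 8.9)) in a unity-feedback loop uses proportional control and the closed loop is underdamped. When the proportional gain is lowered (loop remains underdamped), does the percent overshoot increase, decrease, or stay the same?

ζ = 8.9/(2√(1.1K_p)) rises as K_p falls; higher damping means less overshoot.

decrease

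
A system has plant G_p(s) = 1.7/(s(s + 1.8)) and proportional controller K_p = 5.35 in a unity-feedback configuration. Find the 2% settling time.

T_s ≈ 4.44 s

From 1 + K_pG_p(s) = 0: s² + 1.8s + 9.095 = 0 ⇒ ω_n = 3.016, ζ = 0.2984.
2% settling time T_s ≈ 4/(ζω_n) = 4/0.9 = 4.44 s.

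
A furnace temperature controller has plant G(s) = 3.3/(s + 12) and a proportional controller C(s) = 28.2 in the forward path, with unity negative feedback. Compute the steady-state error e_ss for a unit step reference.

0.114

The loop is type 0. Static position error constant K_pos = C(0)·G(0) = 28.2·0.275 = 7.755.
Steady-state error to a unit step: e_ss = 1/(1+K_pos) = 1/8.755 = 0.114.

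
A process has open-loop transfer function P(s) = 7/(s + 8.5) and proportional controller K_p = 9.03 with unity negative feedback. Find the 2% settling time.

Closed-loop transfer function: T(s) = K_p·P(s)/(1 + K_p·P(s)) = 63.21/(s + 8.5 + 63.21) = 63.21/(s + 71.71).
Time constant τ = 1/71.71 = 0.01395 s, so the 2% settling time is about 4τ = 0.0558 s.

T_s ≈ 0.0558 s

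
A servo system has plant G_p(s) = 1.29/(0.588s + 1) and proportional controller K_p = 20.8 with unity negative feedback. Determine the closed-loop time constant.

Closed loop: T(s) = K_p·G_p/(1+K_p·G_p) = 26.83/(0.588s + 1 + 26.83), with pole at s = −(1 + 26.83)/0.588 = −47.33.
Closed-loop time constant τ = 1/47.33 = 0.0211 s.

τ = 0.0211 s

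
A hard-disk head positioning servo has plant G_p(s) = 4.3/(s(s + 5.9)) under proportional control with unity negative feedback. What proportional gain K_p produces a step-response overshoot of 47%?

K_p = 37.1

From %OS = 100·exp(−πζ/√(1−ζ²)) = 47%, ζ = −ln(0.47)/√(π²+ln²(0.47)) = 0.2337.
Characteristic equation s² + 5.9s + 4.3K_p = 0 gives ζ = 5.9/(2√(4.3K_p)).
Setting ζ = 0.2337: √(4.3K_p) = 5.9/(2·0.2337) = 12.62, so K_p = 159.4/4.3 = 37.1.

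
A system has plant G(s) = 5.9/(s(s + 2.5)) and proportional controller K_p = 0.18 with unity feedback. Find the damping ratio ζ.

1 + K_p·G(s) = 0 gives s² + 2.5s + 1.062 = 0.
Matching s² + 2ζω_n s + ω_n²: ω_n = √1.062 = 1.031 rad/s and 2ζω_n = 2.5, so ζ = 2.5/(2·1.031) = 1.21.

ζ = 1.21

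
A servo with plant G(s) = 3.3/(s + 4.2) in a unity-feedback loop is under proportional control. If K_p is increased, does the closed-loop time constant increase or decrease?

decrease

The closed-loop bandwidth 4.2+K_p·3.3 grows with K_p, so τ shrinks.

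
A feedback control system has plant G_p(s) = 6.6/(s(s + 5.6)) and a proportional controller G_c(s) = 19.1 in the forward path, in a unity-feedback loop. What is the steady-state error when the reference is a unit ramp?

The loop has one pole at the origin (type 1). Velocity error constant K_v = lim_{s→0} s·G_c(s)G_p(s) = 19.1·6.6/5.6 = 22.51.
Steady-state error to a unit ramp: e_ss = 1/K_v = 0.0444.

0.0444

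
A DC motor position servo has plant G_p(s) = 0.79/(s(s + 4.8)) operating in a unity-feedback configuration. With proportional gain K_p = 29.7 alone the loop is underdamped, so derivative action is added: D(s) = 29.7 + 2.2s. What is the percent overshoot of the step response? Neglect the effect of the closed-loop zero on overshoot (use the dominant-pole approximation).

5.65%

Forward path: (29.7 + 2.2s)·0.79/(s(s+4.8)). The closed-loop characteristic equation is s² + (4.8 + 0.79·2.2)s + 0.79·29.7 = 0.
That is s² + 6.538s + 23.46 = 0, so ω_n = 4.844 rad/s and ζ = 6.538/(2·4.844) = 0.6749.
%OS = 100·exp(−πζ/√(1−ζ²)) = 5.65%.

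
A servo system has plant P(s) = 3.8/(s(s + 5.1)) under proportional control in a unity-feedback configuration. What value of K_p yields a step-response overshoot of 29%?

From %OS = 100·exp(−πζ/√(1−ζ²)) = 29%, ζ = −ln(0.29)/√(π²+ln²(0.29)) = 0.3666.
Characteristic equation s² + 5.1s + 3.8K_p = 0 gives ζ = 5.1/(2√(3.8K_p)).
Setting ζ = 0.3666: √(3.8K_p) = 5.1/(2·0.3666) = 6.956, so K_p = 48.38/3.8 = 12.7.

K_p = 12.7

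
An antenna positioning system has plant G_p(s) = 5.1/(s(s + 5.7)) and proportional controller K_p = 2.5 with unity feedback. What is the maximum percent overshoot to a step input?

Closed-loop characteristic equation: s² + 5.7s + 12.75 = 0, so ω_n = 3.571 rad/s and ζ = 5.7/(2·3.571) = 0.7982.
%OS = 100·exp(−πζ/√(1−ζ²)) = 100·exp(−π·0.7982/√0.3629) = 1.56%.

1.56%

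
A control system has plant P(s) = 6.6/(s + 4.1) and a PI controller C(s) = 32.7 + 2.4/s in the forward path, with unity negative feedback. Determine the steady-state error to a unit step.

0

The open loop C(s)P(s) has a pole at the origin (type 1), so the static position error constant is infinite and e_ss = 1/(1+∞) = 0.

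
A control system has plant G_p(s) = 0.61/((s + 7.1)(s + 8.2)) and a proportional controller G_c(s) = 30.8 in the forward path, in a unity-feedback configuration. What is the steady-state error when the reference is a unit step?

The loop is type 0. Static position error constant K_pos = G_c(0)·G_p(0) = 30.8·0.01048 = 0.3227.
Steady-state error to a unit step: e_ss = 1/(1+K_pos) = 1/1.323 = 0.756.

0.756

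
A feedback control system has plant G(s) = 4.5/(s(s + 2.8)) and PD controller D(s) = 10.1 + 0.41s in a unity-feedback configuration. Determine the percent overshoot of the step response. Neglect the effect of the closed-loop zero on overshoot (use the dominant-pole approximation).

31.6%

Forward path: (10.1 + 0.41s)·4.5/(s(s+2.8)). The closed-loop characteristic equation is s² + (2.8 + 4.5·0.41)s + 4.5·10.1 = 0.
That is s² + 4.645s + 45.45 = 0, so ω_n = 6.742 rad/s and ζ = 4.645/(2·6.742) = 0.3445.
%OS = 100·exp(−πζ/√(1−ζ²)) = 31.6%.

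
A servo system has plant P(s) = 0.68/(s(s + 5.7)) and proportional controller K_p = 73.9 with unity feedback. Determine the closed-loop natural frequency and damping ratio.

The closed-loop denominator is s(s+5.7) + 73.9·0.68 = s² + 5.7s + 50.25.
So ω_n² = 50.25 ⇒ ω_n = 7.089 rad/s, and ζ = 5.7/(2ω_n) = 0.402.

ω_n = 7.09 rad/s, ζ = 0.402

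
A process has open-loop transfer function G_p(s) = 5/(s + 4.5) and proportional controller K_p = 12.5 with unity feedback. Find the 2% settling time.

T_s ≈ 0.0597 s

Closed-loop transfer function: T(s) = K_p·G_p(s)/(1 + K_p·G_p(s)) = 62.5/(s + 4.5 + 62.5) = 62.5/(s + 67).
Time constant τ = 1/67 = 0.01493 s, so the 2% settling time is about 4τ = 0.0597 s.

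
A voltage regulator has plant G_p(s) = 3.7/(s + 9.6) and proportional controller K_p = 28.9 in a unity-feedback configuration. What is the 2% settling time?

T_s ≈ 0.0343 s

Closed-loop transfer function: T(s) = K_p·G_p(s)/(1 + K_p·G_p(s)) = 106.9/(s + 9.6 + 106.9) = 106.9/(s + 116.5).
Time constant τ = 1/116.5 = 0.008581 s, so the 2% settling time is about 4τ = 0.0343 s.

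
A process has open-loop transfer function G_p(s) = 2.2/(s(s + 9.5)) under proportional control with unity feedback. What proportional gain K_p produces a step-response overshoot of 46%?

From %OS = 100·exp(−πζ/√(1−ζ²)) = 46%, ζ = −ln(0.46)/√(π²+ln²(0.46)) = 0.24.
Characteristic equation s² + 9.5s + 2.2K_p = 0 gives ζ = 9.5/(2√(2.2K_p)).
Setting ζ = 0.24: √(2.2K_p) = 9.5/(2·0.24) = 19.8, so K_p = 391.9/2.2 = 178.

K_p = 178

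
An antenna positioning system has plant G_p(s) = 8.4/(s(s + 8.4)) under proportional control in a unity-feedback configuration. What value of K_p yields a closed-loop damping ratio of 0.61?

K_p = 5.64

Closed-loop characteristic equation: s² + 8.4s + K_p·8.4 = 0.
So ω_n = √(8.4K_p) and 2ζω_n = 8.4, giving ζ = 8.4/(2√(8.4K_p)).
Setting ζ = 0.61: √(8.4K_p) = 8.4/(2·0.61) = 6.885, so K_p = 47.41/8.4 = 5.64.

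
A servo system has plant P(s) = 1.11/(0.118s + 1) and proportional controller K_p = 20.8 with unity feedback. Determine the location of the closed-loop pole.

Closed loop: T(s) = K_p·P/(1+K_p·P) = 23.09/(0.118s + 1 + 23.09), with pole at s = −(1 + 23.09)/0.118 = −204.1.

s = -204.1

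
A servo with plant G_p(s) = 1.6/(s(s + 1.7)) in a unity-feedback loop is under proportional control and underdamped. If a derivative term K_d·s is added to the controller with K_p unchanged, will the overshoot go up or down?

With PD the characteristic equation becomes s² + (a + K·K_d)s + K·K_p = 0; the damping term grows, ζ rises, overshoot falls.

decrease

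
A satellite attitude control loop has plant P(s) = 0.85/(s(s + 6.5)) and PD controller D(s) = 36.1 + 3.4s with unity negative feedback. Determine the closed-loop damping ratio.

Forward path: (36.1 + 3.4s)·0.85/(s(s+6.5)). The closed-loop characteristic equation is s² + (6.5 + 0.85·3.4)s + 0.85·36.1 = 0.
That is s² + 9.39s + 30.68 = 0, so ω_n = 5.539 rad/s and ζ = 9.39/(2·5.539) = 0.8476.

ζ = 0.848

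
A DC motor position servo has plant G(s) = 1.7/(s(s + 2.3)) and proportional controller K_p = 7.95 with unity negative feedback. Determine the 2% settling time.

T_s ≈ 3.48 s

From 1 + K_pG(s) = 0: s² + 2.3s + 13.52 = 0 ⇒ ω_n = 3.676, ζ = 0.3128.
2% settling time T_s ≈ 4/(ζω_n) = 4/1.15 = 3.48 s.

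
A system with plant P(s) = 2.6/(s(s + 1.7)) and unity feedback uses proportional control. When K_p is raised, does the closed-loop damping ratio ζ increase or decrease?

ζ = 1.7/(2√(2.6K_p)); increasing K_p raises the denominator, so ζ falls.

decrease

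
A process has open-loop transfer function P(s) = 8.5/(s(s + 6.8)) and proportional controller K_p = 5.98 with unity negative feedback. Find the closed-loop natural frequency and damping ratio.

ω_n = 7.13 rad/s, ζ = 0.477

With unity feedback the closed-loop characteristic equation is s² + 6.8s + 5.98·8.5 = s² + 6.8s + 50.83 = 0.
So ω_n² = 50.83 ⇒ ω_n = 7.13 rad/s, and ζ = 6.8/(2ω_n) = 0.477.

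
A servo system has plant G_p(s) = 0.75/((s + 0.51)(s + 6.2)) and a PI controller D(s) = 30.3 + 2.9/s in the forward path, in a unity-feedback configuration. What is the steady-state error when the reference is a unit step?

The open loop D(s)G_p(s) has a pole at the origin (type 1), so the static position error constant is infinite and e_ss = 1/(1+∞) = 0.

0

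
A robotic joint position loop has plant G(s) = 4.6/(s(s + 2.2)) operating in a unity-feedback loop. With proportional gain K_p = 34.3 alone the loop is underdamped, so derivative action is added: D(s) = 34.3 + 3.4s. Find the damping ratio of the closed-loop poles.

ζ = 0.71

Forward path: (34.3 + 3.4s)·4.6/(s(s+2.2)). The closed-loop characteristic equation is s² + (2.2 + 4.6·3.4)s + 4.6·34.3 = 0.
That is s² + 17.84s + 157.8 = 0, so ω_n = 12.56 rad/s and ζ = 17.84/(2·12.56) = 0.7101.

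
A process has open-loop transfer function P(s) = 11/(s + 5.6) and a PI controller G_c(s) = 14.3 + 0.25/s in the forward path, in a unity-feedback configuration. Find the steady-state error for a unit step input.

0

The open loop G_c(s)P(s) has a pole at the origin (type 1), so the static position error constant is infinite and e_ss = 1/(1+∞) = 0.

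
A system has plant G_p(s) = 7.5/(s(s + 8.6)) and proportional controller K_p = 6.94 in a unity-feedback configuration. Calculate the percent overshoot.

From 1 + K_pG_p(s) = 0: s² + 8.6s + 52.05 = 0 ⇒ ω_n = 7.215, ζ = 0.596.
%OS = 100·exp(−πζ/√(1−ζ²)) = 100·exp(−π·0.596/√0.6448) = 9.71%.

9.71%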